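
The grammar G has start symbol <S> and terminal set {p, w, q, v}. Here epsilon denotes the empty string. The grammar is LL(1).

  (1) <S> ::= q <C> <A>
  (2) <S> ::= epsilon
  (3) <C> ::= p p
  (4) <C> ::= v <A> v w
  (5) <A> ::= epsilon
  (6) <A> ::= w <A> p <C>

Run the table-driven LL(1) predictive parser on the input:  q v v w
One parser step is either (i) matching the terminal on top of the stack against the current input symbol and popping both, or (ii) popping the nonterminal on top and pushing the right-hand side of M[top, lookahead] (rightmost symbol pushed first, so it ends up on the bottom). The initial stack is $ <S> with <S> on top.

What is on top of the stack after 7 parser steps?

<A>

step 1: stack=$ <S>  input=q v v w $  — expand <S> ::= q <C> <A>
step 2: stack=$ <A> <C> q  input=q v v w $  — match q
step 3: stack=$ <A> <C>  input=v v w $  — expand <C> ::= v <A> v w
step 4: stack=$ <A> w v <A> v  input=v v w $  — match v
step 5: stack=$ <A> w v <A>  input=v w $  — expand <A> ::= epsilon
step 6: stack=$ <A> w v  input=v w $  — match v
step 7: stack=$ <A> w  input=w $  — match w
Stack after step 7: $ <A> (top = <A>).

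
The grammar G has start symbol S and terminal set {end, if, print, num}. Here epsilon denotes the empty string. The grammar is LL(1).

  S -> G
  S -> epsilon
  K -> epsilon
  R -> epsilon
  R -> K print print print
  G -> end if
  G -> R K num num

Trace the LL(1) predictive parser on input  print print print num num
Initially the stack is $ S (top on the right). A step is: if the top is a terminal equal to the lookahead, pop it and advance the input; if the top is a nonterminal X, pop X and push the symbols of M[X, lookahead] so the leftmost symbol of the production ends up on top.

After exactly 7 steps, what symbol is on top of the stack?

step 1: stack=$ S  input=print print print num num $  — expand S -> G
step 2: stack=$ G  input=print print print num num $  — expand G -> R K num num
step 3: stack=$ num num K R  input=print print print num num $  — expand R -> K print print print
step 4: stack=$ num num K print print print K  input=print print print num num $  — expand K -> epsilon
step 5: stack=$ num num K print print print  input=print print print num num $  — match print
step 6: stack=$ num num K print print  input=print print num num $  — match print
step 7: stack=$ num num K print  input=print num num $  — match print
Stack after step 7: $ num num K (top = K).

K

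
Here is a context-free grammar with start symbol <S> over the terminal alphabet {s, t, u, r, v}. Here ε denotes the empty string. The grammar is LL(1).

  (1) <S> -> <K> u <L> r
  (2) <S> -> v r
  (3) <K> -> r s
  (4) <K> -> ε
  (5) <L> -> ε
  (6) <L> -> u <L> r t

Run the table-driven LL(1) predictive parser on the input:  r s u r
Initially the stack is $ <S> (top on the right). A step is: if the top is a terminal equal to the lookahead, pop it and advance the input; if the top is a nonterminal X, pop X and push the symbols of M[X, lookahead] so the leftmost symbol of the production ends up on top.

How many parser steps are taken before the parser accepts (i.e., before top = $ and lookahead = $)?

7

     Stack          Input      Action
  1  $ <S>          r s u r $  expand <S> -> <K> u <L> r
  2  $ r <L> u <K>  r s u r $  expand <K> -> r s
  3  $ r <L> u s r  r s u r $  match r
  4  $ r <L> u s    s u r $    match s
  5  $ r <L> u      u r $      match u
  6  $ r <L>        r $        expand <L> -> ε
  7  $ r            r $        match r
Accept reached after 7 steps.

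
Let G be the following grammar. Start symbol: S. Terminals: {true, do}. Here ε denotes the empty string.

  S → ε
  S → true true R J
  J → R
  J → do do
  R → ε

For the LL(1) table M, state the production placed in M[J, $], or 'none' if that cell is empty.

FIRST(S) = {ε, true}
FIRST(R) = {ε}
FIRST(J) = {ε, do}  (via R)
FOLLOW(S) includes $ since S is the start symbol.
FOLLOW(S): S appears on no right-hand side. Thus FOLLOW(S) = {$}.
FOLLOW(J): in S→true true R J, the suffix after J is empty, so FOLLOW(J) ⊇ FOLLOW(S) = {$}. Thus FOLLOW(J) = {$}.
For J → R: FIRST(R) = {ε}, so it goes in M[J, t] for t ∈ {}; since ε ∈ FIRST, also for every t ∈ FOLLOW(J) = {$}.
For J → do do: FIRST(do do) = {do}, so it goes in M[J, t] for t ∈ {do}.

J → R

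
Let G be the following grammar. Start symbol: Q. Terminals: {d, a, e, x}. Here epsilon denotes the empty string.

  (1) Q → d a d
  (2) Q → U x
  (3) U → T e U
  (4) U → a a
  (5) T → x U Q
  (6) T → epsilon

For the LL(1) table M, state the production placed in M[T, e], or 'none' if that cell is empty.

FIRST(T): from T→x U Q we get {x}; from T→epsilon we get {epsilon}. So FIRST(T) = {epsilon, x}.
FIRST(U): from U→T e U we get {e, x}; from U→a a we get {a}. So FIRST(U) = {a, e, x}.
FIRST(Q): from Q→d a d we get {d}; from Q→U x we get {a, e, x}. So FIRST(Q) = {a, d, e, x}.
FOLLOW(Q) includes $ since Q is the start symbol.
FOLLOW(T): in U→T e U, T is followed by e U with FIRST {e}. Thus FOLLOW(T) = {e}.
For T → x U Q: FIRST(x U Q) = {x}, so it goes in M[T, t] for t ∈ {x}.
For T → epsilon: FIRST(epsilon) = {epsilon}, so it goes in M[T, t] for t ∈ {}; since epsilon ∈ FIRST, also for every t ∈ FOLLOW(T) = {e}.

T → epsilon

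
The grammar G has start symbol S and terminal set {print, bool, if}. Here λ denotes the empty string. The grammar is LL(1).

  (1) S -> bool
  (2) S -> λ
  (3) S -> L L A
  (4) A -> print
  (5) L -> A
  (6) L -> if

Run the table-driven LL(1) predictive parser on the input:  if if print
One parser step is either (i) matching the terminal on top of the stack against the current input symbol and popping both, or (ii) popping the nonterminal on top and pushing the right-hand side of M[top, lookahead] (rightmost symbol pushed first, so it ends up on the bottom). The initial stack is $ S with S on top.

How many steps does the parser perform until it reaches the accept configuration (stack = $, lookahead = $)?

step 1: stack=$ S  input=if if print $  — expand S -> L L A
step 2: stack=$ A L L  input=if if print $  — expand L -> if
step 3: stack=$ A L if  input=if if print $  — match if
step 4: stack=$ A L  input=if print $  — expand L -> if
step 5: stack=$ A if  input=if print $  — match if
step 6: stack=$ A  input=print $  — expand A -> print
step 7: stack=$ print  input=print $  — match print
Accept reached after 7 steps.

7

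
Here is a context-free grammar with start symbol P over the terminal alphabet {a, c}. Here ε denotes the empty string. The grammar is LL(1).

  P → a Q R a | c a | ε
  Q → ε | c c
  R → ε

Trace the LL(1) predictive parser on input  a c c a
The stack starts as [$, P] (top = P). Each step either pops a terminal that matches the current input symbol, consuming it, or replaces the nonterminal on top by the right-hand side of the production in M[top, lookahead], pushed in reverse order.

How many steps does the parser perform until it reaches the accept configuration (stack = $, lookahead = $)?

7

step 1: stack=$ P  input=a c c a $  — expand P → a Q R a
step 2: stack=$ a R Q a  input=a c c a $  — match a
step 3: stack=$ a R Q  input=c c a $  — expand Q → c c
step 4: stack=$ a R c c  input=c c a $  — match c
step 5: stack=$ a R c  input=c a $  — match c
step 6: stack=$ a R  input=a $  — expand R → ε
step 7: stack=$ a  input=a $  — match a
Accept reached after 7 steps.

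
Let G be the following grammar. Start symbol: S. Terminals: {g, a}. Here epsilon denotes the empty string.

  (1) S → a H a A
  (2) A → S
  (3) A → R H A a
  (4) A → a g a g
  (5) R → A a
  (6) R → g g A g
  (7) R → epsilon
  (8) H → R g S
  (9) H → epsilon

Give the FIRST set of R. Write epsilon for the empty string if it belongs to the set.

{epsilon, a, g}

FIRST(S): from S→a H a A we get {a}. So FIRST(S) = {a}.
FIRST(A): from A→S we get {a}; from A→R H A a we get {a, g}; from A→a g a g we get {a}. So FIRST(A) = {a, g}.
FIRST(R): from R→A a we get {a, g}; from R→g g A g we get {g}; from R→epsilon we get {epsilon}. So FIRST(R) = {epsilon, a, g}.
FIRST(H): from H→R g S we get {a, g}; from H→epsilon we get {epsilon}. So FIRST(H) = {epsilon, a, g}.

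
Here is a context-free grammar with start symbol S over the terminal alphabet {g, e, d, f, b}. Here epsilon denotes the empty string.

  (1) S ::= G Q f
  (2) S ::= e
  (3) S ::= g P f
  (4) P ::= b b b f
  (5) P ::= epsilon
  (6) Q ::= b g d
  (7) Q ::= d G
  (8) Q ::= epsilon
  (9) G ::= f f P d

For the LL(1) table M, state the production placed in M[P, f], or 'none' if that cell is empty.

P ::= epsilon

FIRST(P) = {epsilon, b}
FIRST(Q) = {epsilon, b, d}
FIRST(G) = {f}
FIRST(S) = {e, f, g}  (via G Q f)
FOLLOW(S) includes $ since S is the start symbol.
FOLLOW(P): in S::=g P f, P is followed by f with FIRST {f}; in G::=f f P d, P is followed by d with FIRST {d}. Thus FOLLOW(P) = {d, f}.
For P ::= b b b f: FIRST(b b b f) = {b}, so it goes in M[P, t] for t ∈ {b}.
For P ::= epsilon: FIRST(epsilon) = {epsilon}, so it goes in M[P, t] for t ∈ {}; since epsilon ∈ FIRST, also for every t ∈ FOLLOW(P) = {d, f}.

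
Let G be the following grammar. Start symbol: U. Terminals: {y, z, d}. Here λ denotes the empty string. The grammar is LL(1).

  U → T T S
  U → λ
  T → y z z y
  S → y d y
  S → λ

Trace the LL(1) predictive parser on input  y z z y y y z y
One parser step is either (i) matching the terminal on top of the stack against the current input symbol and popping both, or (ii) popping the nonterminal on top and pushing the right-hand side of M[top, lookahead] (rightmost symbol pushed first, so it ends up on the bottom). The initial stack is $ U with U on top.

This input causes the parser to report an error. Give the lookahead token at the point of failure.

step 1: stack=$ U  input=y z z y y y z y $  — expand U → T T S
step 2: stack=$ S T T  input=y z z y y y z y $  — expand T → y z z y
step 3: stack=$ S T y z z y  input=y z z y y y z y $  — match y
step 4: stack=$ S T y z z  input=z z y y y z y $  — match z
step 5: stack=$ S T y z  input=z y y y z y $  — match z
step 6: stack=$ S T y  input=y y y z y $  — match y
step 7: stack=$ S T  input=y y z y $  — expand T → y z z y
step 8: stack=$ S y z z y  input=y y z y $  — match y
step 9: stack=$ S y z z  input=y z y $  — error: top is terminal z but lookahead is y

y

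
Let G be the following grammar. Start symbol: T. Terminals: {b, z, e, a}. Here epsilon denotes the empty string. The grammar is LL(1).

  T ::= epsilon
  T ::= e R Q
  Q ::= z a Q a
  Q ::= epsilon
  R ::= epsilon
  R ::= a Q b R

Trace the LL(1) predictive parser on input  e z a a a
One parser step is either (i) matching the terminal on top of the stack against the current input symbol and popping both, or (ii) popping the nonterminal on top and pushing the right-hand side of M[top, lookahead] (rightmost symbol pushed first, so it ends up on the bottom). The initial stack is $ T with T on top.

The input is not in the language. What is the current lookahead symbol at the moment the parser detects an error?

a

step 1: stack=$ T  input=e z a a a $  — expand T ::= e R Q
step 2: stack=$ Q R e  input=e z a a a $  — match e
step 3: stack=$ Q R  input=z a a a $  — expand R ::= epsilon
step 4: stack=$ Q  input=z a a a $  — expand Q ::= z a Q a
step 5: stack=$ a Q a z  input=z a a a $  — match z
step 6: stack=$ a Q a  input=a a a $  — match a
step 7: stack=$ a Q  input=a a $  — expand Q ::= epsilon
step 8: stack=$ a  input=a a $  — match a
step 9: stack=$  input=a $  — error: stack empty but input remains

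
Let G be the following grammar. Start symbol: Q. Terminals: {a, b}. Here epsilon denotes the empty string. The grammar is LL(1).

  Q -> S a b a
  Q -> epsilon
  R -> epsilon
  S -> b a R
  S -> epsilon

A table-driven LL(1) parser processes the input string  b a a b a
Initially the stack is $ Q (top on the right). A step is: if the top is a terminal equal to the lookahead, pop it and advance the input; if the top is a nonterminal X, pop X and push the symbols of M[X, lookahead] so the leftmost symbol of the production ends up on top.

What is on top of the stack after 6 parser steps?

b

step 1: stack=$ Q  input=b a a b a $  — expand Q -> S a b a
step 2: stack=$ a b a S  input=b a a b a $  — expand S -> b a R
step 3: stack=$ a b a R a b  input=b a a b a $  — match b
step 4: stack=$ a b a R a  input=a a b a $  — match a
step 5: stack=$ a b a R  input=a b a $  — expand R -> epsilon
step 6: stack=$ a b a  input=a b a $  — match a
Stack after step 6: $ a b (top = b).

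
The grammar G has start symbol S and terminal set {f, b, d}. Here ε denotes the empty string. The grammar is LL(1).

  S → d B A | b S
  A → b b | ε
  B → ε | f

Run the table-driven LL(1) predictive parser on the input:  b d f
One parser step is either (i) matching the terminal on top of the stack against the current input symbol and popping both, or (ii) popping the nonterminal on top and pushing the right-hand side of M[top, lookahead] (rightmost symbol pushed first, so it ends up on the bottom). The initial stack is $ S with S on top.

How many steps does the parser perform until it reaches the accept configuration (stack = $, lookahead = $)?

7

     Stack    Input    Action
  1  $ S      b d f $  expand S → b S
  2  $ S b    b d f $  match b
  3  $ S      d f $    expand S → d B A
  4  $ A B d  d f $    match d
  5  $ A B    f $      expand B → f
  6  $ A f    f $      match f
  7  $ A      $        expand A → ε
Accept reached after 7 steps.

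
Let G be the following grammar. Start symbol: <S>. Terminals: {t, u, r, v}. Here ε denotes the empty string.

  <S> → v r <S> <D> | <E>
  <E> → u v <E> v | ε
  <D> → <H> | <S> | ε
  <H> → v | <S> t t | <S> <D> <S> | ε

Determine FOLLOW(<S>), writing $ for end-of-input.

FIRST(<E>) = {ε, u}
FIRST(<S>) = {ε, u, v}  (via <E>)
FIRST(<D>) = {ε, t, u, v}  (via <H>, <S>)
FIRST(<H>) = {ε, t, u, v}  (via <S> t t, <S> <D> <S>)
FOLLOW(<S>) includes $ since <S> is the start symbol.
FOLLOW(<S>): in <S>→v r <S> <D>, <S> is followed by <D> with FIRST {ε, t, u, v}; in <S>→v r <S> <D>, the suffix after <S> is nullable (adds nothing new); in <D>→<S>, the suffix after <S> is empty, so FOLLOW(<S>) ⊇ FOLLOW(<D>) = {$, t, u, v}; in <H>→<S> t t, <S> is followed by t t with FIRST {t}; in <H>→<S> <D> <S> (occurrence 1), <S> is followed by <D> <S> with FIRST {ε, t, u, v}; in <H>→<S> <D> <S> (occurrence 1), the suffix after <S> is nullable, so FOLLOW(<S>) ⊇ FOLLOW(<H>) = {$, t, u, v}; in <H>→<S> <D> <S> (occurrence 2), the suffix after <S> is empty, so FOLLOW(<S>) ⊇ FOLLOW(<H>) = {$, t, u, v}. Thus FOLLOW(<S>) = {$, t, u, v}.
FOLLOW(<E>): in <S>→<E>, the suffix after <E> is empty, so FOLLOW(<E>) ⊇ FOLLOW(<S>) = {$, t, u, v}; in <E>→u v <E> v, <E> is followed by v with FIRST {v}. Thus FOLLOW(<E>) = {$, t, u, v}.
FOLLOW(<D>): in <S>→v r <S> <D>, the suffix after <D> is empty, so FOLLOW(<D>) ⊇ FOLLOW(<S>) = {$, t, u, v}; in <H>→<S> <D> <S>, <D> is followed by <S> with FIRST {ε, u, v}; in <H>→<S> <D> <S>, the suffix after <D> is nullable, so FOLLOW(<D>) ⊇ FOLLOW(<H>) = {$, t, u, v}. Thus FOLLOW(<D>) = {$, t, u, v}.
FOLLOW(<H>): in <D>→<H>, the suffix after <H> is empty, so FOLLOW(<H>) ⊇ FOLLOW(<D>) = {$, t, u, v}. Thus FOLLOW(<H>) = {$, t, u, v}.

{$, t, u, v}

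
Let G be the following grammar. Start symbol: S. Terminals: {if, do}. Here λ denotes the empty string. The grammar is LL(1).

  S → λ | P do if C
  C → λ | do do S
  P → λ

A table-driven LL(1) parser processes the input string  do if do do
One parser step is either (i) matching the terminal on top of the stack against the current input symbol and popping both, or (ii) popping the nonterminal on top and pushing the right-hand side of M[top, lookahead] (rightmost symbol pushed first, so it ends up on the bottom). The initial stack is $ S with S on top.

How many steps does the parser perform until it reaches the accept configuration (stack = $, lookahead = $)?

8

step 1: stack=$ S  input=do if do do $  — expand S → P do if C
step 2: stack=$ C if do P  input=do if do do $  — expand P → λ
step 3: stack=$ C if do  input=do if do do $  — match do
step 4: stack=$ C if  input=if do do $  — match if
step 5: stack=$ C  input=do do $  — expand C → do do S
step 6: stack=$ S do do  input=do do $  — match do
step 7: stack=$ S do  input=do $  — match do
step 8: stack=$ S  input=$  — expand S → λ
Accept reached after 8 steps.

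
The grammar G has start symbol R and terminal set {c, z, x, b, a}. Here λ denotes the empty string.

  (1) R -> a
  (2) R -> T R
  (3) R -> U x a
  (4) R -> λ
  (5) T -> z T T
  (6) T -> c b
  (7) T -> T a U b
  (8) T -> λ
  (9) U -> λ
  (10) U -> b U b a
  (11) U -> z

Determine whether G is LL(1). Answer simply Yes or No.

No

FIRST(R) = {λ, a, b, c, x, z}
FIRST(T) = {λ, a, c, z}
FIRST(U) = {λ, b, z}
FOLLOW(R) = {$}
FOLLOW(T) = {$, a, b, c, x, z}
FOLLOW(U) = {b, x}
Cell M[R, $] receives both R -> T R and R -> λ — the grammar is not LL(1).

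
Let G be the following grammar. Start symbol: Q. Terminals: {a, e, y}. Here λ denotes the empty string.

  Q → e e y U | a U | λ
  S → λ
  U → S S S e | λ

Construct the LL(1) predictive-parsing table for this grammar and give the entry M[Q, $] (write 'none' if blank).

Q → λ

FIRST(Q) = {λ, a, e}
FIRST(S) = {λ}
FIRST(U) = {λ, e}  (via S S S e)
FOLLOW(Q) includes $ since Q is the start symbol.
FOLLOW(Q): Q appears on no right-hand side. Thus FOLLOW(Q) = {$}.
For Q → e e y U: FIRST(e e y U) = {e}, so it goes in M[Q, t] for t ∈ {e}.
For Q → a U: FIRST(a U) = {a}, so it goes in M[Q, t] for t ∈ {a}.
For Q → λ: FIRST(λ) = {λ}, so it goes in M[Q, t] for t ∈ {}; since λ ∈ FIRST, also for every t ∈ FOLLOW(Q) = {$}.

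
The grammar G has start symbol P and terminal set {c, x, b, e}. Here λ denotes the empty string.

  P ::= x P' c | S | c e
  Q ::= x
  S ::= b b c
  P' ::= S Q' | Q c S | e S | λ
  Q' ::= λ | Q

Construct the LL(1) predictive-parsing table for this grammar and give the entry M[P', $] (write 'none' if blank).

none

FIRST(Q): from Q::=x we get {x}. So FIRST(Q) = {x}.
FIRST(S): from S::=b b c we get {b}. So FIRST(S) = {b}.
FIRST(P): from P::=x P' c we get {x}; from P::=S we get {b}; from P::=c e we get {c}. So FIRST(P) = {b, c, x}.
FIRST(P'): from P'::=S Q' we get {b}; from P'::=Q c S we get {x}; from P'::=e S we get {e}; from P'::=λ we get {λ}. So FIRST(P') = {λ, b, e, x}.
FIRST(Q'): from Q'::=λ we get {λ}; from Q'::=Q we get {x}. So FIRST(Q') = {λ, x}.
FOLLOW(P) includes $ since P is the start symbol.
FOLLOW(P'): in P::=x P' c, P' is followed by c with FIRST {c}. Thus FOLLOW(P') = {c}.
For P' ::= S Q': FIRST(S Q') = {b}, so it goes in M[P', t] for t ∈ {b}.
For P' ::= Q c S: FIRST(Q c S) = {x}, so it goes in M[P', t] for t ∈ {x}.
For P' ::= e S: FIRST(e S) = {e}, so it goes in M[P', t] for t ∈ {e}.
For P' ::= λ: FIRST(λ) = {λ}, so it goes in M[P', t] for t ∈ {}; since λ ∈ FIRST, also for every t ∈ FOLLOW(P') = {c}.
None of these place a production in M[P', $].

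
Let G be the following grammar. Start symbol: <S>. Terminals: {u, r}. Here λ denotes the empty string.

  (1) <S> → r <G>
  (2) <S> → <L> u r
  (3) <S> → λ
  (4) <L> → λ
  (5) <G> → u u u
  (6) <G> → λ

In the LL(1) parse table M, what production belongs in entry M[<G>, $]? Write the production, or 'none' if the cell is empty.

<G> → λ

FIRST(<L>): from <L>→λ we get {λ}. So FIRST(<L>) = {λ}.
FIRST(<G>): from <G>→u u u we get {u}; from <G>→λ we get {λ}. So FIRST(<G>) = {λ, u}.
FIRST(<S>): from <S>→r <G> we get {r}; from <S>→<L> u r we get {u}; from <S>→λ we get {λ}. So FIRST(<S>) = {λ, r, u}.
FOLLOW(<S>) includes $ since <S> is the start symbol.
FOLLOW(<S>): <S> appears on no right-hand side. Thus FOLLOW(<S>) = {$}.
FOLLOW(<G>): in <S>→r <G>, the suffix after <G> is empty, so FOLLOW(<G>) ⊇ FOLLOW(<S>) = {$}. Thus FOLLOW(<G>) = {$}.
For <G> → u u u: FIRST(u u u) = {u}, so it goes in M[<G>, t] for t ∈ {u}.
For <G> → λ: FIRST(λ) = {λ}, so it goes in M[<G>, t] for t ∈ {}; since λ ∈ FIRST, also for every t ∈ FOLLOW(<G>) = {$}.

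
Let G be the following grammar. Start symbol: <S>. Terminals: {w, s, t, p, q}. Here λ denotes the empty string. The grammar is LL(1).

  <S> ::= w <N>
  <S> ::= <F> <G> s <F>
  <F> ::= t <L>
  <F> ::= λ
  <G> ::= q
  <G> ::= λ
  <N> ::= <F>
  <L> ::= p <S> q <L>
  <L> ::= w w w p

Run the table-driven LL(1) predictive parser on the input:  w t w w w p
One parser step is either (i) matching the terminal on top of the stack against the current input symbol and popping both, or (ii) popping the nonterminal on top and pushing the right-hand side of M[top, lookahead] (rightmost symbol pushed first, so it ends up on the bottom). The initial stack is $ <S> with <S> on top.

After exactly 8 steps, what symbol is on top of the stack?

     Stack      Input          Action
  1  $ <S>      w t w w w p $  expand <S> ::= w <N>
  2  $ <N> w    w t w w w p $  match w
  3  $ <N>      t w w w p $    expand <N> ::= <F>
  4  $ <F>      t w w w p $    expand <F> ::= t <L>
  5  $ <L> t    t w w w p $    match t
  6  $ <L>      w w w p $      expand <L> ::= w w w p
  7  $ p w w w  w w w p $      match w
  8  $ p w w    w w p $        match w
Stack after step 8: $ p w (top = w).

w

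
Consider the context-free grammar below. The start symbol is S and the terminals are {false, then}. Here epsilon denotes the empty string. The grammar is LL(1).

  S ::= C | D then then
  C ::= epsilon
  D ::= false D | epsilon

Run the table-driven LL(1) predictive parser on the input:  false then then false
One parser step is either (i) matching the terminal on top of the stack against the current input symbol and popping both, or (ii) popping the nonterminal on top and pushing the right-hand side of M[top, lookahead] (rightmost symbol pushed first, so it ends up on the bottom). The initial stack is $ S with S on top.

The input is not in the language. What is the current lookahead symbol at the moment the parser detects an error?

false

step 1: stack=$ S  input=false then then false $  — expand S ::= D then then
step 2: stack=$ then then D  input=false then then false $  — expand D ::= false D
step 3: stack=$ then then D false  input=false then then false $  — match false
step 4: stack=$ then then D  input=then then false $  — expand D ::= epsilon
step 5: stack=$ then then  input=then then false $  — match then
step 6: stack=$ then  input=then false $  — match then
step 7: stack=$  input=false $  — error: stack empty but input remains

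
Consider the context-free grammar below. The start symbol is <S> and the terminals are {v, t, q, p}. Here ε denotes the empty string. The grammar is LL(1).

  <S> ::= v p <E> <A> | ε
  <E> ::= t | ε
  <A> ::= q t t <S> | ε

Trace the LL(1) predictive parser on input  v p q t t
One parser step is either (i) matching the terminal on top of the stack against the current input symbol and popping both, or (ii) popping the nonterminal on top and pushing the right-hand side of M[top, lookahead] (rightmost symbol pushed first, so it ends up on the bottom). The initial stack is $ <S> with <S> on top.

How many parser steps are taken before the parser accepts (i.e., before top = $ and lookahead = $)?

step 1: stack=$ <S>  input=v p q t t $  — expand <S> ::= v p <E> <A>
step 2: stack=$ <A> <E> p v  input=v p q t t $  — match v
step 3: stack=$ <A> <E> p  input=p q t t $  — match p
step 4: stack=$ <A> <E>  input=q t t $  — expand <E> ::= ε
step 5: stack=$ <A>  input=q t t $  — expand <A> ::= q t t <S>
step 6: stack=$ <S> t t q  input=q t t $  — match q
step 7: stack=$ <S> t t  input=t t $  — match t
step 8: stack=$ <S> t  input=t $  — match t
step 9: stack=$ <S>  input=$  — expand <S> ::= ε
Accept reached after 9 steps.

9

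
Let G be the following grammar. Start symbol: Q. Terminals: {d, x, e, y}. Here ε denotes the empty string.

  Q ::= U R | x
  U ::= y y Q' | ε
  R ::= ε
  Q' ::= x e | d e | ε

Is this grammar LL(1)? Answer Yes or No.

FIRST(Q) = {ε, x, y}
FIRST(U) = {ε, y}
FIRST(R) = {ε}
FIRST(Q') = {ε, d, x}
FOLLOW(Q) = {$}
FOLLOW(U) = {$}
FOLLOW(R) = {$}
FOLLOW(Q') = {$}
Each cell of M receives at most one production.

Yes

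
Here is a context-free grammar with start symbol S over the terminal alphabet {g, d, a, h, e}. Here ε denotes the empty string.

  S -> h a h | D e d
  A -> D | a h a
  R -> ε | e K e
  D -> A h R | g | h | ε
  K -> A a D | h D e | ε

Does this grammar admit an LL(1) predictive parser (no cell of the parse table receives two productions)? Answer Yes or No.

FIRST(S) = {a, e, g, h}
FIRST(A) = {ε, a, g, h}
FIRST(R) = {ε, e}
FIRST(D) = {ε, a, g, h}
FIRST(K) = {ε, a, g, h}
FOLLOW(S) = {$}
FOLLOW(A) = {a, h}
FOLLOW(R) = {a, e, h}
FOLLOW(D) = {a, e, h}
FOLLOW(K) = {e}
Cell M[A, a] receives both A -> D and A -> a h a — the grammar is not LL(1).

No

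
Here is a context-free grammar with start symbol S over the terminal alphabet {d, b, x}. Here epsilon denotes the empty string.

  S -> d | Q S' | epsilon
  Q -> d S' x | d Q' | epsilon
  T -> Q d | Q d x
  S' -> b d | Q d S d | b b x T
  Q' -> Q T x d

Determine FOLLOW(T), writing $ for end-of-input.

{$, d, x}

FIRST(Q) = {epsilon, d}
FIRST(T) = {d}  (via Q d, Q d x)
FIRST(S') = {b, d}  (via Q d S d)
FIRST(S) = {epsilon, b, d}  (via Q S')
FIRST(Q') = {d}  (via Q T x d)
FOLLOW(S) includes $ since S is the start symbol.
FOLLOW(S): in S'->Q d S d, S is followed by d with FIRST {d}. Thus FOLLOW(S) = {$, d}.
FOLLOW(Q): in S->Q S', Q is followed by S' with FIRST {b, d}; in T->Q d, Q is followed by d with FIRST {d}; in T->Q d x, Q is followed by d x with FIRST {d}; in S'->Q d S d, Q is followed by d S d with FIRST {d}; in Q'->Q T x d, Q is followed by T x d with FIRST {d}. Thus FOLLOW(Q) = {b, d}.
FOLLOW(S'): in S->Q S', the suffix after S' is empty, so FOLLOW(S') ⊇ FOLLOW(S) = {$, d}; in Q->d S' x, S' is followed by x with FIRST {x}. Thus FOLLOW(S') = {$, d, x}.
FOLLOW(T): in S'->b b x T, the suffix after T is empty, so FOLLOW(T) ⊇ FOLLOW(S') = {$, d, x}; in Q'->Q T x d, T is followed by x d with FIRST {x}. Thus FOLLOW(T) = {$, d, x}.
FOLLOW(Q'): in Q->d Q', the suffix after Q' is empty, so FOLLOW(Q') ⊇ FOLLOW(Q) = {b, d}. Thus FOLLOW(Q') = {b, d}.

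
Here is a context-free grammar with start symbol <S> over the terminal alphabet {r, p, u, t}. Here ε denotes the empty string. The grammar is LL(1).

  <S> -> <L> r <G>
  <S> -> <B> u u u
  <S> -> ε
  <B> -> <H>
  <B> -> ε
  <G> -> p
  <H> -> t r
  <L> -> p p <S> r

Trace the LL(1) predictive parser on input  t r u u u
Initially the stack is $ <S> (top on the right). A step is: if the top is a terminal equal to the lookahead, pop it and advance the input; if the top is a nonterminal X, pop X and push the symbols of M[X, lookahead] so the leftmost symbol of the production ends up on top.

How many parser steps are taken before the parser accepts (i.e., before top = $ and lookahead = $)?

     Stack        Input        Action
  1  $ <S>        t r u u u $  expand <S> -> <B> u u u
  2  $ u u u <B>  t r u u u $  expand <B> -> <H>
  3  $ u u u <H>  t r u u u $  expand <H> -> t r
  4  $ u u u r t  t r u u u $  match t
  5  $ u u u r    r u u u $    match r
  6  $ u u u      u u u $      match u
  7  $ u u        u u $        match u
  8  $ u          u $          match u
Accept reached after 8 steps.

8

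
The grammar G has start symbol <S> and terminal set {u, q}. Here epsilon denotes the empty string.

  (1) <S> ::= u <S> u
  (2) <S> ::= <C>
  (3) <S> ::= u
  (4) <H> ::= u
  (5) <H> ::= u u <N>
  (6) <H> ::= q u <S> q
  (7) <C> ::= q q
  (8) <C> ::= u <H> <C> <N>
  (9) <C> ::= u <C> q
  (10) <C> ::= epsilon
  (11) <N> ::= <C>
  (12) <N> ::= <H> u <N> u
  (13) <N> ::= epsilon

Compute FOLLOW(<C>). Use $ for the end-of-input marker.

FIRST(<H>): from <H>::=u we get {u}; from <H>::=u u <N> we get {u}; from <H>::=q u <S> q we get {q}. So FIRST(<H>) = {q, u}.
FIRST(<C>): from <C>::=q q we get {q}; from <C>::=u <H> <C> <N> we get {u}; from <C>::=u <C> q we get {u}; from <C>::=epsilon we get {epsilon}. So FIRST(<C>) = {epsilon, q, u}.
FIRST(<S>): from <S>::=u <S> u we get {u}; from <S>::=<C> we get {epsilon, q, u}; from <S>::=u we get {u}. So FIRST(<S>) = {epsilon, q, u}.
FIRST(<N>): from <N>::=<C> we get {epsilon, q, u}; from <N>::=<H> u <N> u we get {q, u}; from <N>::=epsilon we get {epsilon}. So FIRST(<N>) = {epsilon, q, u}.
FOLLOW(<S>) includes $ since <S> is the start symbol.
FOLLOW(<S>): in <S>::=u <S> u, <S> is followed by u with FIRST {u}; in <H>::=q u <S> q, <S> is followed by q with FIRST {q}. Thus FOLLOW(<S>) = {$, q, u}.
FOLLOW(<H>): in <C>::=u <H> <C> <N>, <H> is followed by <C> <N> with FIRST {epsilon, q, u}; in <C>::=u <H> <C> <N>, the suffix after <H> is nullable, so FOLLOW(<H>) ⊇ FOLLOW(<C>) = {$, q, u}; in <N>::=<H> u <N> u, <H> is followed by u <N> u with FIRST {u}. Thus FOLLOW(<H>) = {$, q, u}.
FOLLOW(<C>): in <S>::=<C>, the suffix after <C> is empty, so FOLLOW(<C>) ⊇ FOLLOW(<S>) = {$, q, u}; in <C>::=u <H> <C> <N>, <C> is followed by <N> with FIRST {epsilon, q, u}; in <C>::=u <H> <C> <N>, the suffix after <C> is nullable (adds nothing new); in <C>::=u <C> q, <C> is followed by q with FIRST {q}; in <N>::=<C>, the suffix after <C> is empty, so FOLLOW(<C>) ⊇ FOLLOW(<N>) = {$, q, u}. Thus FOLLOW(<C>) = {$, q, u}.
FOLLOW(<N>): in <H>::=u u <N>, the suffix after <N> is empty, so FOLLOW(<N>) ⊇ FOLLOW(<H>) = {$, q, u}; in <C>::=u <H> <C> <N>, the suffix after <N> is empty, so FOLLOW(<N>) ⊇ FOLLOW(<C>) = {$, q, u}; in <N>::=<H> u <N> u, <N> is followed by u with FIRST {u}. Thus FOLLOW(<N>) = {$, q, u}.

{$, q, u}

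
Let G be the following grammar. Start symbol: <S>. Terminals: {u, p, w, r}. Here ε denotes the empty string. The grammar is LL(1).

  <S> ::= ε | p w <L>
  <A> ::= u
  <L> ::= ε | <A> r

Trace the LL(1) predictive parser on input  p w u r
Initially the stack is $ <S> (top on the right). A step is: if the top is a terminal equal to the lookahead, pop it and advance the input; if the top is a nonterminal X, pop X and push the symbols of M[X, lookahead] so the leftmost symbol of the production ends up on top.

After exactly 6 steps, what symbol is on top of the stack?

r

step 1: stack=$ <S>  input=p w u r $  — expand <S> ::= p w <L>
step 2: stack=$ <L> w p  input=p w u r $  — match p
step 3: stack=$ <L> w  input=w u r $  — match w
step 4: stack=$ <L>  input=u r $  — expand <L> ::= <A> r
step 5: stack=$ r <A>  input=u r $  — expand <A> ::= u
step 6: stack=$ r u  input=u r $  — match u
Stack after step 6: $ r (top = r).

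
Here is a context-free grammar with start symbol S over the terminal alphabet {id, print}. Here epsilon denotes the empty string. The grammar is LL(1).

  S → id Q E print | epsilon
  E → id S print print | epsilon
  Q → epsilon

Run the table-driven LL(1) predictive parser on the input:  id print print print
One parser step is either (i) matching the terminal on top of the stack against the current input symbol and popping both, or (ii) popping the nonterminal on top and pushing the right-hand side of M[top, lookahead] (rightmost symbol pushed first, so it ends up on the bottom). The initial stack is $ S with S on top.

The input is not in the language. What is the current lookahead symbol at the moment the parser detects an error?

print

     Stack           Input                   Action
  1  $ S             id print print print $  expand S → id Q E print
  2  $ print E Q id  id print print print $  match id
  3  $ print E Q     print print print $     expand Q → epsilon
  4  $ print E       print print print $     expand E → epsilon
  5  $ print         print print print $     match print
  6  $               print print $           error: stack empty but input remains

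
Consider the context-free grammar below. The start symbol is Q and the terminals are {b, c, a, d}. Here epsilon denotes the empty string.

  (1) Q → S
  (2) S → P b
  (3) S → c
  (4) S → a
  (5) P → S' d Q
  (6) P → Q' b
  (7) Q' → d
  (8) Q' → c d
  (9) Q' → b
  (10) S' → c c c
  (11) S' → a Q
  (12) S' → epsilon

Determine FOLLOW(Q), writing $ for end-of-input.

{$, b, d}

FIRST(Q') = {b, c, d}
FIRST(S') = {epsilon, a, c}
FIRST(P) = {a, b, c, d}  (via S' d Q, Q' b)
FIRST(S) = {a, b, c, d}  (via P b)
FIRST(Q) = {a, b, c, d}  (via S)
FOLLOW(Q) includes $ since Q is the start symbol.
FOLLOW(P): in S→P b, P is followed by b with FIRST {b}. Thus FOLLOW(P) = {b}.
FOLLOW(Q'): in P→Q' b, Q' is followed by b with FIRST {b}. Thus FOLLOW(Q') = {b}.
FOLLOW(S'): in P→S' d Q, S' is followed by d Q with FIRST {d}. Thus FOLLOW(S') = {d}.
FOLLOW(Q): in P→S' d Q, the suffix after Q is empty, so FOLLOW(Q) ⊇ FOLLOW(P) = {b}; in S'→a Q, the suffix after Q is empty, so FOLLOW(Q) ⊇ FOLLOW(S') = {d}. Thus FOLLOW(Q) = {$, b, d}.
FOLLOW(S): in Q→S, the suffix after S is empty, so FOLLOW(S) ⊇ FOLLOW(Q) = {$, b, d}. Thus FOLLOW(S) = {$, b, d}.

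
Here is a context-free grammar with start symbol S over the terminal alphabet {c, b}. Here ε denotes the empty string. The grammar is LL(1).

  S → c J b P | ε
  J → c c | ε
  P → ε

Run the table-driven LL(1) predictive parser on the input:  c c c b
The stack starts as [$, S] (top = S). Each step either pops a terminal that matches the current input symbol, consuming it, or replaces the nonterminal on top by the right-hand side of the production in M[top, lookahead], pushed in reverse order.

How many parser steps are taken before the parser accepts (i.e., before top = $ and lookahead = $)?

7

step 1: stack=$ S  input=c c c b $  — expand S → c J b P
step 2: stack=$ P b J c  input=c c c b $  — match c
step 3: stack=$ P b J  input=c c b $  — expand J → c c
step 4: stack=$ P b c c  input=c c b $  — match c
step 5: stack=$ P b c  input=c b $  — match c
step 6: stack=$ P b  input=b $  — match b
step 7: stack=$ P  input=$  — expand P → ε
Accept reached after 7 steps.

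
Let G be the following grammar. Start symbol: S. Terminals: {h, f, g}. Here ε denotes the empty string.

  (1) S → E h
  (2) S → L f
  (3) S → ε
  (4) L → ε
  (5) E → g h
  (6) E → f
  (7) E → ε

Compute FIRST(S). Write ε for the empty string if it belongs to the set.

FIRST(L) = {ε}
FIRST(E) = {ε, f, g}
FIRST(S) = {ε, f, g, h}  (via E h, L f)

{ε, f, g, h}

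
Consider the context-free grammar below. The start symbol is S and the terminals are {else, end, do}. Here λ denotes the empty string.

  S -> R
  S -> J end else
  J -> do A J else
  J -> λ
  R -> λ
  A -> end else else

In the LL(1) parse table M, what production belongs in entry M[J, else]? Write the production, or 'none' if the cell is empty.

FIRST(J): from J->do A J else we get {do}; from J->λ we get {λ}. So FIRST(J) = {λ, do}.
FIRST(R): from R->λ we get {λ}. So FIRST(R) = {λ}.
FIRST(A): from A->end else else we get {end}. So FIRST(A) = {end}.
FIRST(S): from S->R we get {λ}; from S->J end else we get {do, end}. So FIRST(S) = {λ, do, end}.
FOLLOW(S) includes $ since S is the start symbol.
FOLLOW(J): in S->J end else, J is followed by end else with FIRST {end}; in J->do A J else, J is followed by else with FIRST {else}. Thus FOLLOW(J) = {else, end}.
For J -> do A J else: FIRST(do A J else) = {do}, so it goes in M[J, t] for t ∈ {do}.
For J -> λ: FIRST(λ) = {λ}, so it goes in M[J, t] for t ∈ {}; since λ ∈ FIRST, also for every t ∈ FOLLOW(J) = {else, end}.

J -> λ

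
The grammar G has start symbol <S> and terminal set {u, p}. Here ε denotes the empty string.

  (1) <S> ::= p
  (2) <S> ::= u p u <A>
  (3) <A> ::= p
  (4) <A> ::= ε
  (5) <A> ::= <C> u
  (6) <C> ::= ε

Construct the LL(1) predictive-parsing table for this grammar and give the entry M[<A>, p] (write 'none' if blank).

FIRST(<S>): from <S>::=p we get {p}; from <S>::=u p u <A> we get {u}. So FIRST(<S>) = {p, u}.
FIRST(<C>): from <C>::=ε we get {ε}. So FIRST(<C>) = {ε}.
FIRST(<A>): from <A>::=p we get {p}; from <A>::=ε we get {ε}; from <A>::=<C> u we get {u}. So FIRST(<A>) = {ε, p, u}.
FOLLOW(<S>) includes $ since <S> is the start symbol.
FOLLOW(<S>): <S> appears on no right-hand side. Thus FOLLOW(<S>) = {$}.
FOLLOW(<A>): in <S>::=u p u <A>, the suffix after <A> is empty, so FOLLOW(<A>) ⊇ FOLLOW(<S>) = {$}. Thus FOLLOW(<A>) = {$}.
For <A> ::= p: FIRST(p) = {p}, so it goes in M[<A>, t] for t ∈ {p}.
For <A> ::= ε: FIRST(ε) = {ε}, so it goes in M[<A>, t] for t ∈ {}; since ε ∈ FIRST, also for every t ∈ FOLLOW(<A>) = {$}.
For <A> ::= <C> u: FIRST(<C> u) = {u}, so it goes in M[<A>, t] for t ∈ {u}.

<A> ::= p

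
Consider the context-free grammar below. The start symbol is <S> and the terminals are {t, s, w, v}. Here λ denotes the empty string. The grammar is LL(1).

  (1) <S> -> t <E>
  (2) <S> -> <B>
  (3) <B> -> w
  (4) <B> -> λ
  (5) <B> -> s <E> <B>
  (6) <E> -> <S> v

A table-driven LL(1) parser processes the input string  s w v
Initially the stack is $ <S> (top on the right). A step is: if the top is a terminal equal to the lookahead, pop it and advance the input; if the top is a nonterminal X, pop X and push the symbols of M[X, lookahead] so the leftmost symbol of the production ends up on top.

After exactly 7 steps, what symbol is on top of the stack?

v

     Stack        Input    Action
  1  $ <S>        s w v $  expand <S> -> <B>
  2  $ <B>        s w v $  expand <B> -> s <E> <B>
  3  $ <B> <E> s  s w v $  match s
  4  $ <B> <E>    w v $    expand <E> -> <S> v
  5  $ <B> v <S>  w v $    expand <S> -> <B>
  6  $ <B> v <B>  w v $    expand <B> -> w
  7  $ <B> v w    w v $    match w
Stack after step 7: $ <B> v (top = v).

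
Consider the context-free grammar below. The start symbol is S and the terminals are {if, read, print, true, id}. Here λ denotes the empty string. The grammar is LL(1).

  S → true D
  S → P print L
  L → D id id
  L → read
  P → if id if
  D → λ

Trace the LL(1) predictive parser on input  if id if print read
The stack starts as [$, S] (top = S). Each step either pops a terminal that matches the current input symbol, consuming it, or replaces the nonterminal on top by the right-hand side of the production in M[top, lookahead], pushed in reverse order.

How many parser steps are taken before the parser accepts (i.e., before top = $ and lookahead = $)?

8

step 1: stack=$ S  input=if id if print read $  — expand S → P print L
step 2: stack=$ L print P  input=if id if print read $  — expand P → if id if
step 3: stack=$ L print if id if  input=if id if print read $  — match if
step 4: stack=$ L print if id  input=id if print read $  — match id
step 5: stack=$ L print if  input=if print read $  — match if
step 6: stack=$ L print  input=print read $  — match print
step 7: stack=$ L  input=read $  — expand L → read
step 8: stack=$ read  input=read $  — match read
Accept reached after 8 steps.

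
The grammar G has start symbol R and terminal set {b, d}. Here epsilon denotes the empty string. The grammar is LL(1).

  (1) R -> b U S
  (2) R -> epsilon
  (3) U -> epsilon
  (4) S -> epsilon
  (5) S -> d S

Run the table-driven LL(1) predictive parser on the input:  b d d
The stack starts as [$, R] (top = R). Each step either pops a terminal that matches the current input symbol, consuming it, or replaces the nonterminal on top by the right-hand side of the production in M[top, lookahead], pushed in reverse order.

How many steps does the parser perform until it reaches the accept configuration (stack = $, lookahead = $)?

step 1: stack=$ R  input=b d d $  — expand R -> b U S
step 2: stack=$ S U b  input=b d d $  — match b
step 3: stack=$ S U  input=d d $  — expand U -> epsilon
step 4: stack=$ S  input=d d $  — expand S -> d S
step 5: stack=$ S d  input=d d $  — match d
step 6: stack=$ S  input=d $  — expand S -> d S
step 7: stack=$ S d  input=d $  — match d
step 8: stack=$ S  input=$  — expand S -> epsilon
Accept reached after 8 steps.

8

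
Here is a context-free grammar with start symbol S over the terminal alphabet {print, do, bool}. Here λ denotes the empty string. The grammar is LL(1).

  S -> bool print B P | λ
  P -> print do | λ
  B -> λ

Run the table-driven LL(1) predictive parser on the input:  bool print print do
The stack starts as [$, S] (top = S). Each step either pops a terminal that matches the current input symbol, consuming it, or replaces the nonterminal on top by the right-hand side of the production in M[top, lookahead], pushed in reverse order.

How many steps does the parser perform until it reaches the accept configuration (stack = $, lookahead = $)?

7

step 1: stack=$ S  input=bool print print do $  — expand S -> bool print B P
step 2: stack=$ P B print bool  input=bool print print do $  — match bool
step 3: stack=$ P B print  input=print print do $  — match print
step 4: stack=$ P B  input=print do $  — expand B -> λ
step 5: stack=$ P  input=print do $  — expand P -> print do
step 6: stack=$ do print  input=print do $  — match print
step 7: stack=$ do  input=do $  — match do
Accept reached after 7 steps.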